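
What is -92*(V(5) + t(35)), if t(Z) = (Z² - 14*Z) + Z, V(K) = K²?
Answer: -73140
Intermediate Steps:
t(Z) = Z² - 13*Z
-92*(V(5) + t(35)) = -92*(5² + 35*(-13 + 35)) = -92*(25 + 35*22) = -92*(25 + 770) = -92*795 = -73140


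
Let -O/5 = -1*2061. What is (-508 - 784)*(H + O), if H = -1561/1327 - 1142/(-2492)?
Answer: -11006246008566/826721 ≈ -1.3313e+7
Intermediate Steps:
O = 10305 (O = -(-5)*2061 = -5*(-2061) = 10305)
H = -1187289/1653442 (H = -1561*1/1327 - 1142*(-1/2492) = -1561/1327 + 571/1246 = -1187289/1653442 ≈ -0.71807)
(-508 - 784)*(H + O) = (-508 - 784)*(-1187289/1653442 + 10305) = -1292*17037532521/1653442 = -11006246008566/826721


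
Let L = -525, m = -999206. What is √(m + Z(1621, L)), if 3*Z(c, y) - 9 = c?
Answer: 2*I*√2246991/3 ≈ 999.33*I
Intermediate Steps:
Z(c, y) = 3 + c/3
√(m + Z(1621, L)) = √(-999206 + (3 + (⅓)*1621)) = √(-999206 + (3 + 1621/3)) = √(-999206 + 1630/3) = √(-2995988/3) = 2*I*√2246991/3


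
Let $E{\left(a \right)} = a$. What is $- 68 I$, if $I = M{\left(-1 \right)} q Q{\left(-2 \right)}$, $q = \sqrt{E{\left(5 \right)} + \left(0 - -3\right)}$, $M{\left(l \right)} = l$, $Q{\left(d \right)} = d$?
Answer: $- 272 \sqrt{2} \approx -384.67$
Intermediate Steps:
$q = 2 \sqrt{2}$ ($q = \sqrt{5 + \left(0 - -3\right)} = \sqrt{5 + \left(0 + 3\right)} = \sqrt{5 + 3} = \sqrt{8} = 2 \sqrt{2} \approx 2.8284$)
$I = 4 \sqrt{2}$ ($I = - 2 \sqrt{2} \left(-2\right) = 4 \sqrt{2} \approx 5.6569$)
$- 68 I = - 68 \cdot 4 \sqrt{2} = - 272 \sqrt{2}$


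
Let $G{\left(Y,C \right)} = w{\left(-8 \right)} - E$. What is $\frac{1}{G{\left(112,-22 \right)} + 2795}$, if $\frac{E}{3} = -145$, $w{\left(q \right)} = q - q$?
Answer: $\frac{1}{3230} \approx 0.0003096$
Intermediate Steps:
$w{\left(q \right)} = 0$
$E = -435$ ($E = 3 \left(-145\right) = -435$)
$G{\left(Y,C \right)} = 435$ ($G{\left(Y,C \right)} = 0 - -435 = 0 + 435 = 435$)
$\frac{1}{G{\left(112,-22 \right)} + 2795} = \frac{1}{435 + 2795} = \frac{1}{3230}$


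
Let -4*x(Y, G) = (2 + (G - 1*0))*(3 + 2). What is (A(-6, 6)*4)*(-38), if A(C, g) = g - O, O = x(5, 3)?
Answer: -1862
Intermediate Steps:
x(Y, G) = -5/2 - 5*G/4 (x(Y, G) = -(2 + (G - 1*0))*(3 + 2)/4 = -(2 + (G + 0))*5/4 = -(2 + G)*5/4 = -(10 + 5*G)/4 = -5/2 - 5*G/4)
O = -25/4 (O = -5/2 - 5/4*3 = -5/2 - 15/4 = -25/4 ≈ -6.2500)
A(C, g) = 25/4 + g (A(C, g) = g - 1*(-25/4) = g + 25/4 = 25/4 + g)
(A(-6, 6)*4)*(-38) = ((25/4 + 6)*4)*(-38) = ((49/4)*4)*(-38) = 49*(-38) = -1862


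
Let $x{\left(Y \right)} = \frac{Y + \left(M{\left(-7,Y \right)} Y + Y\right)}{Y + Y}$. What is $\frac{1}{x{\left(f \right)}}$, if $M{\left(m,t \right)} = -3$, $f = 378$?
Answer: $-2$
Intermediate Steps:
$x{\left(Y \right)} = - \frac{1}{2}$ ($x{\left(Y \right)} = \frac{Y + \left(- 3 Y + Y\right)}{Y + Y} = \frac{Y - 2 Y}{2 Y} = - Y \frac{1}{2 Y} = - \frac{1}{2}$)
$\frac{1}{x{\left(f \right)}} = \frac{1}{- \frac{1}{2}} = -2$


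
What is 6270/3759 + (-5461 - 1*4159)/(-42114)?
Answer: 50036060/26384421 ≈ 1.8964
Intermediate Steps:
6270/3759 + (-5461 - 1*4159)/(-42114) = 6270*(1/3759) + (-5461 - 4159)*(-1/42114) = 2090/1253 - 9620*(-1/42114) = 2090/1253 + 4810/21057 = 50036060/26384421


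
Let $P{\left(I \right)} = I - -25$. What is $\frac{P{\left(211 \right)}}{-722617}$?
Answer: $- \frac{236}{722617} \approx -0.00032659$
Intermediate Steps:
$P{\left(I \right)} = 25 + I$ ($P{\left(I \right)} = I + 25 = 25 + I$)
$\frac{P{\left(211 \right)}}{-722617} = \frac{25 + 211}{-722617} = 236 \left(- \frac{1}{722617}\right) = - \frac{236}{722617}$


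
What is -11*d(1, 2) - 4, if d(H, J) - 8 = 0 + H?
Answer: -103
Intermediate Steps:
d(H, J) = 8 + H (d(H, J) = 8 + (0 + H) = 8 + H)
-11*d(1, 2) - 4 = -11*(8 + 1) - 4 = -11*9 - 4 = -99 - 4 = -103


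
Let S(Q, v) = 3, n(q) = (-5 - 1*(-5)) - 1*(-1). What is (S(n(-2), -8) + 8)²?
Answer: 121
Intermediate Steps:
n(q) = 1 (n(q) = (-5 + 5) + 1 = 0 + 1 = 1)
(S(n(-2), -8) + 8)² = (3 + 8)² = 11² = 121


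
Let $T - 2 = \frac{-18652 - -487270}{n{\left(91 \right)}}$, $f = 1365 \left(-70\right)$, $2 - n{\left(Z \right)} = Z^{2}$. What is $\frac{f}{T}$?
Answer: $\frac{11300835}{6458} \approx 1749.9$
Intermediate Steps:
$n{\left(Z \right)} = 2 - Z^{2}$
$f = -95550$
$T = - \frac{452060}{8279}$ ($T = 2 + \frac{-18652 - -487270}{2 - 91^{2}} = 2 + \frac{-18652 + 487270}{2 - 8281} = 2 + \frac{468618}{2 - 8281} = 2 + \frac{468618}{-8279} = 2 + 468618 \left(- \frac{1}{8279}\right) = 2 - \frac{468618}{8279} = - \frac{452060}{8279} \approx -54.603$)
$\frac{f}{T} = - \frac{95550}{- \frac{452060}{8279}} = \left(-95550\right) \left(- \frac{8279}{452060}\right) = \frac{11300835}{6458}$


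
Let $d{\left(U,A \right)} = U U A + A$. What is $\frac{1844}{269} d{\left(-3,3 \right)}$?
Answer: $\frac{55320}{269} \approx 205.65$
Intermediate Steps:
$d{\left(U,A \right)} = A + A U^{2}$ ($d{\left(U,A \right)} = U^{2} A + A = A U^{2} + A = A + A U^{2}$)
$\frac{1844}{269} d{\left(-3,3 \right)} = \frac{1844}{269} \cdot 3 \left(1 + \left(-3\right)^{2}\right) = 1844 \cdot \frac{1}{269} \cdot 3 \left(1 + 9\right) = \frac{1844 \cdot 3 \cdot 10}{269} = \frac{1844}{269} \cdot 30 = \frac{55320}{269}$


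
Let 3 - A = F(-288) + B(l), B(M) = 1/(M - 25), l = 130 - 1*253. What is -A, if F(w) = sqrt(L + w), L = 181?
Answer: -445/148 + I*sqrt(107) ≈ -3.0068 + 10.344*I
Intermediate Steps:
l = -123 (l = 130 - 253 = -123)
B(M) = 1/(-25 + M)
F(w) = sqrt(181 + w)
A = 445/148 - I*sqrt(107) (A = 3 - (sqrt(181 - 288) + 1/(-25 - 123)) = 3 - (sqrt(-107) + 1/(-148)) = 3 - (I*sqrt(107) - 1/148) = 3 - (-1/148 + I*sqrt(107)) = 3 + (1/148 - I*sqrt(107)) = 445/148 - I*sqrt(107) ≈ 3.0068 - 10.344*I)
-A = -(445/148 - I*sqrt(107)) = -445/148 + I*sqrt(107)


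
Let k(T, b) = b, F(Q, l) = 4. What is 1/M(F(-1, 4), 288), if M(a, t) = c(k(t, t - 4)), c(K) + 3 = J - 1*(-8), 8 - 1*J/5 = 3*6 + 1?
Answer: -1/50 ≈ -0.020000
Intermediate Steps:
J = -55 (J = 40 - 5*(3*6 + 1) = 40 - 5*(18 + 1) = 40 - 5*19 = 40 - 95 = -55)
c(K) = -50 (c(K) = -3 + (-55 - 1*(-8)) = -3 + (-55 + 8) = -3 - 47 = -50)
M(a, t) = -50
1/M(F(-1, 4), 288) = 1/(-50) = -1/50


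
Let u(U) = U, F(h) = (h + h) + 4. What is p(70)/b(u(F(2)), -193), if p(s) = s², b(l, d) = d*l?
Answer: -1225/386 ≈ -3.1736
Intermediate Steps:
F(h) = 4 + 2*h (F(h) = 2*h + 4 = 4 + 2*h)
p(70)/b(u(F(2)), -193) = 70²/((-193*(4 + 2*2))) = 4900/((-193*(4 + 4))) = 4900/((-193*8)) = 4900/(-1544) = 4900*(-1/1544) = -1225/386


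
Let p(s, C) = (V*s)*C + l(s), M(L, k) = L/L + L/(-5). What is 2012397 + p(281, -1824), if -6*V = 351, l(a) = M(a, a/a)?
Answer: 159980829/5 ≈ 3.1996e+7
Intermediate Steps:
M(L, k) = 1 - L/5 (M(L, k) = 1 + L*(-⅕) = 1 - L/5)
l(a) = 1 - a/5
V = -117/2 (V = -⅙*351 = -117/2 ≈ -58.500)
p(s, C) = 1 - s/5 - 117*C*s/2 (p(s, C) = (-117*s/2)*C + (1 - s/5) = -117*C*s/2 + (1 - s/5) = 1 - s/5 - 117*C*s/2)
2012397 + p(281, -1824) = 2012397 + (1 - ⅕*281 - 117/2*(-1824)*281) = 2012397 + (1 - 281/5 + 29983824) = 2012397 + 149918844/5 = 159980829/5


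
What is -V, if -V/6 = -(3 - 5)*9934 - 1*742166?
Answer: -4333788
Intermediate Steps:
V = 4333788 (V = -6*(-(3 - 5)*9934 - 1*742166) = -6*(-1*(-2)*9934 - 742166) = -6*(2*9934 - 742166) = -6*(19868 - 742166) = -6*(-722298) = 4333788)
-V = -1*4333788 = -4333788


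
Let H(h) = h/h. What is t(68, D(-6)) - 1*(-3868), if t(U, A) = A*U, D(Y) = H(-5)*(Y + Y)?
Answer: 3052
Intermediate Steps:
H(h) = 1
D(Y) = 2*Y (D(Y) = 1*(Y + Y) = 1*(2*Y) = 2*Y)
t(68, D(-6)) - 1*(-3868) = (2*(-6))*68 - 1*(-3868) = -12*68 + 3868 = -816 + 3868 = 3052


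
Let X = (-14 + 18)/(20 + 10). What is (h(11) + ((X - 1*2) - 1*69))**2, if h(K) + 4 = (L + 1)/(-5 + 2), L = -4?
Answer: 1227664/225 ≈ 5456.3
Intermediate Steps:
X = 2/15 (X = 4/30 = 4*(1/30) = 2/15 ≈ 0.13333)
h(K) = -3 (h(K) = -4 + (-4 + 1)/(-5 + 2) = -4 - 3/(-3) = -4 - 3*(-1/3) = -4 + 1 = -3)
(h(11) + ((X - 1*2) - 1*69))**2 = (-3 + ((2/15 - 1*2) - 1*69))**2 = (-3 + ((2/15 - 2) - 69))**2 = (-3 + (-28/15 - 69))**2 = (-3 - 1063/15)**2 = (-1108/15)**2 = 1227664/225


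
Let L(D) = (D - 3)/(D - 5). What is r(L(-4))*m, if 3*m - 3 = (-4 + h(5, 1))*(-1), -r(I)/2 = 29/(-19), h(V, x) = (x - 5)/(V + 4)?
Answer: 3886/513 ≈ 7.5751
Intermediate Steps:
h(V, x) = (-5 + x)/(4 + V)
L(D) = (-3 + D)/(-5 + D)
r(I) = 58/19 (r(I) = -58/(-19) = -58*(-1)/19 = -2*(-29/19) = 58/19)
m = 67/27 (m = 1 + ((-4 + (-5 + 1)/(4 + 5))*(-1))/3 = 1 + ((-4 - 4/9)*(-1))/3 = 1 + (-40/9*(-1))/3 = 1 + (⅓)*(40/9) = 1 + 40/27 = 67/27 ≈ 2.4815)
r(L(-4))*m = (58/19)*(67/27) = 3886/513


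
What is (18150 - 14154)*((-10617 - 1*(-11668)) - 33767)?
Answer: -130733136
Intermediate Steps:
(18150 - 14154)*((-10617 - 1*(-11668)) - 33767) = 3996*((-10617 + 11668) - 33767) = 3996*(1051 - 33767) = 3996*(-32716) = -130733136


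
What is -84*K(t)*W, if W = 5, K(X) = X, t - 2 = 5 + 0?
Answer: -2940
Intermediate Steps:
t = 7 (t = 2 + (5 + 0) = 2 + 5 = 7)
-84*K(t)*W = -588*5 = -84*35 = -2940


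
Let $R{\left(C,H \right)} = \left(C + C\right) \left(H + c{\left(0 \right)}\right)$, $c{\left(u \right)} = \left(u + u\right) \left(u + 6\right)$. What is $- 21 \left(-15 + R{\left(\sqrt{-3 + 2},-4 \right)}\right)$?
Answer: $315 + 168 i \approx 315.0 + 168.0 i$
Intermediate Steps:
$c{\left(u \right)} = 2 u \left(6 + u\right)$
$R{\left(C,H \right)} = 2 C H$ ($R{\left(C,H \right)} = \left(C + C\right) \left(H + 2 \cdot 0 \left(6 + 0\right)\right) = 2 C \left(H + 2 \cdot 0 \cdot 6\right) = 2 C \left(H + 0\right) = 2 C H$)
$- 21 \left(-15 + R{\left(\sqrt{-3 + 2},-4 \right)}\right) = - 21 \left(-15 + 2 \sqrt{-3 + 2} \left(-4\right)\right) = - 21 \left(-15 + 2 \sqrt{-1} \left(-4\right)\right) = - 21 \left(-15 + 2 i \left(-4\right)\right) = - 21 \left(-15 - 8 i\right) = 315 + 168 i$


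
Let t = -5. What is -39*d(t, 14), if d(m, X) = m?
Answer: 195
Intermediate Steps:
-39*d(t, 14) = -39*(-5) = 195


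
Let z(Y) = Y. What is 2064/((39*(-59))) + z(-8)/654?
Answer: -228044/250809 ≈ -0.90923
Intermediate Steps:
2064/((39*(-59))) + z(-8)/654 = 2064/((39*(-59))) - 8/654 = 2064/(-2301) - 8*1/654 = 2064*(-1/2301) - 4/327 = -688/767 - 4/327 = -228044/250809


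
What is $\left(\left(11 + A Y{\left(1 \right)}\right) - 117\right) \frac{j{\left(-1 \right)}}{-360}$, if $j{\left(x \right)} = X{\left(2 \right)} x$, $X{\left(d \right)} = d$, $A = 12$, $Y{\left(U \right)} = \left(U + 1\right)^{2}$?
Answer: $- \frac{29}{90} \approx -0.32222$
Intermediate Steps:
$Y{\left(U \right)} = \left(1 + U\right)^{2}$
$j{\left(x \right)} = 2 x$
$\left(\left(11 + A Y{\left(1 \right)}\right) - 117\right) \frac{j{\left(-1 \right)}}{-360} = \left(\left(11 + 12 \left(1 + 1\right)^{2}\right) - 117\right) \frac{2 \left(-1\right)}{-360} = \left(\left(11 + 12 \cdot 2^{2}\right) - 117\right) \left(\left(-2\right) \left(- \frac{1}{360}\right)\right) = \left(\left(11 + 12 \cdot 4\right) - 117\right) \frac{1}{180} = \left(\left(11 + 48\right) - 117\right) \frac{1}{180} = \left(59 - 117\right) \frac{1}{180} = \left(-58\right) \frac{1}{180} = - \frac{29}{90}$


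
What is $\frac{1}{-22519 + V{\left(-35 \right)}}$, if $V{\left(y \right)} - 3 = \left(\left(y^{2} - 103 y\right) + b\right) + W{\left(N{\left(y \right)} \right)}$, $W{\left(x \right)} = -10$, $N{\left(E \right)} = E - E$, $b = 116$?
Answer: $- \frac{1}{17580} \approx -5.6883 \cdot 10^{-5}$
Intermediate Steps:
$N{\left(E \right)} = 0$
$V{\left(y \right)} = 109 + y^{2} - 103 y$ ($V{\left(y \right)} = 3 - \left(-106 - y^{2} + 103 y\right) = 3 + \left(106 + y^{2} - 103 y\right) = 109 + y^{2} - 103 y$)
$\frac{1}{-22519 + V{\left(-35 \right)}} = \frac{1}{-22519 + \left(109 + \left(-35\right)^{2} - -3605\right)} = \frac{1}{-22519 + \left(109 + 1225 + 3605\right)} = \frac{1}{-22519 + 4939} = \frac{1}{-17580} = - \frac{1}{17580}$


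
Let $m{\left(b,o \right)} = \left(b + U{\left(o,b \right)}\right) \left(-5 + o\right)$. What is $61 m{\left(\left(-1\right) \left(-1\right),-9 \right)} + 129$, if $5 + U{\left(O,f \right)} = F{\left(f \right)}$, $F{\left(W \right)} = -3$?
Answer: $6107$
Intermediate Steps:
$U{\left(O,f \right)} = -8$ ($U{\left(O,f \right)} = -5 - 3 = -8$)
$m{\left(b,o \right)} = \left(-8 + b\right) \left(-5 + o\right)$ ($m{\left(b,o \right)} = \left(b - 8\right) \left(-5 + o\right) = \left(-8 + b\right) \left(-5 + o\right)$)
$61 m{\left(\left(-1\right) \left(-1\right),-9 \right)} + 129 = 61 \left(40 - -72 - 5 \left(\left(-1\right) \left(-1\right)\right) + \left(-1\right) \left(-1\right) \left(-9\right)\right) + 129 = 61 \left(40 + 72 - 5 + 1 \left(-9\right)\right) + 129 = 61 \left(40 + 72 - 5 - 9\right) + 129 = 61 \cdot 98 + 129 = 5978 + 129 = 6107$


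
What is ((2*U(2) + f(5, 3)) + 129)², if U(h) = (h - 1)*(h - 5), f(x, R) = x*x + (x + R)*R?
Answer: 29584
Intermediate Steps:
f(x, R) = x² + R*(R + x) (f(x, R) = x² + (R + x)*R = x² + R*(R + x))
U(h) = (-1 + h)*(-5 + h)
((2*U(2) + f(5, 3)) + 129)² = ((2*(5 + 2² - 6*2) + (3² + 5² + 3*5)) + 129)² = ((2*(5 + 4 - 12) + (9 + 25 + 15)) + 129)² = ((2*(-3) + 49) + 129)² = ((-6 + 49) + 129)² = (43 + 129)² = 172² = 29584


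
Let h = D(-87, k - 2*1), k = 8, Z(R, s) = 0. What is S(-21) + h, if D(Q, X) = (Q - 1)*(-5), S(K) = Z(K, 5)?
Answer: 440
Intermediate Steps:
S(K) = 0
D(Q, X) = 5 - 5*Q (D(Q, X) = (-1 + Q)*(-5) = 5 - 5*Q)
h = 440 (h = 5 - 5*(-87) = 5 + 435 = 440)
S(-21) + h = 0 + 440 = 440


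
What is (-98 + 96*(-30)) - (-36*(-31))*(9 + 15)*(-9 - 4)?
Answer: 345214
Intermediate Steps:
(-98 + 96*(-30)) - (-36*(-31))*(9 + 15)*(-9 - 4) = (-98 - 2880) - 1116*24*(-13) = -2978 - 1116*(-312) = -2978 - 1*(-348192) = -2978 + 348192 = 345214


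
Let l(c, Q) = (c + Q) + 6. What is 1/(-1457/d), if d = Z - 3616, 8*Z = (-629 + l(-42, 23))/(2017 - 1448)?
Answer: 8230337/3316132 ≈ 2.4819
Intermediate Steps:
l(c, Q) = 6 + Q + c (l(c, Q) = (Q + c) + 6 = 6 + Q + c)
Z = -321/2276 (Z = ((-629 + (6 + 23 - 42))/(2017 - 1448))/8 = ((-629 - 13)/569)/8 = (-642*1/569)/8 = (1/8)*(-642/569) = -321/2276 ≈ -0.14104)
d = -8230337/2276 (d = -321/2276 - 3616 = -8230337/2276 ≈ -3616.1)
1/(-1457/d) = 1/(-1457/(-8230337/2276)) = 1/(-1457*(-2276/8230337)) = 1/(3316132/8230337) = 8230337/3316132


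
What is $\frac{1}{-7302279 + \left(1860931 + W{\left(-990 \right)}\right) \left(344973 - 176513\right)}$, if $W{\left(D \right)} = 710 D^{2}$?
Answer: $\frac{1}{117539913793981} \approx 8.5077 \cdot 10^{-15}$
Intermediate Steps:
$\frac{1}{-7302279 + \left(1860931 + W{\left(-990 \right)}\right) \left(344973 - 176513\right)} = \frac{1}{-7302279 + \left(1860931 + 710 \left(-990\right)^{2}\right) \left(344973 - 176513\right)} = \frac{1}{-7302279 + \left(1860931 + 710 \cdot 980100\right) 168460} = \frac{1}{-7302279 + \left(1860931 + 695871000\right) 168460} = \frac{1}{-7302279 + 697731931 \cdot 168460} = \frac{1}{-7302279 + 117539921096260} = \frac{1}{117539913793981}$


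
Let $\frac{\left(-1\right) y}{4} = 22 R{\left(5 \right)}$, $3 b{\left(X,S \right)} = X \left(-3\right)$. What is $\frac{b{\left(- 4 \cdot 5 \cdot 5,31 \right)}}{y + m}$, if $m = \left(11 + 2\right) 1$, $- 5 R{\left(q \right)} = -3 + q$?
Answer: $\frac{500}{241} \approx 2.0747$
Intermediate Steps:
$R{\left(q \right)} = \frac{3}{5} - \frac{q}{5}$ ($R{\left(q \right)} = - \frac{-3 + q}{5} = \frac{3}{5} - \frac{q}{5}$)
$m = 13$ ($m = 13 \cdot 1 = 13$)
$b{\left(X,S \right)} = - X$ ($b{\left(X,S \right)} = \frac{X \left(-3\right)}{3} = \frac{\left(-3\right) X}{3} = - X$)
$y = \frac{176}{5}$ ($y = - 4 \cdot 22 \left(\frac{3}{5} - 1\right) = - 4 \cdot 22 \left(- \frac{2}{5}\right) = \left(-4\right) \left(- \frac{44}{5}\right) = \frac{176}{5} \approx 35.2$)
$\frac{b{\left(- 4 \cdot 5 \cdot 5,31 \right)}}{y + m} = \frac{\left(-1\right) \left(- 4 \cdot 5 \cdot 5\right)}{\frac{176}{5} + 13} = \frac{\left(-1\right) \left(\left(-4\right) 25\right)}{\frac{241}{5}} = \frac{5 \left(\left(-1\right) \left(-100\right)\right)}{241} = \frac{5}{241} \cdot 100 = \frac{500}{241}$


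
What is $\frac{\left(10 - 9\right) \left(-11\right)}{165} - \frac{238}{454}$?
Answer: $- \frac{2012}{3405} \approx -0.5909$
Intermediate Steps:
$\frac{\left(10 - 9\right) \left(-11\right)}{165} - \frac{238}{454} = 1 \left(-11\right) \frac{1}{165} - \frac{119}{227} = \left(-11\right) \frac{1}{165} - \frac{119}{227} = - \frac{1}{15} - \frac{119}{227} = - \frac{2012}{3405}$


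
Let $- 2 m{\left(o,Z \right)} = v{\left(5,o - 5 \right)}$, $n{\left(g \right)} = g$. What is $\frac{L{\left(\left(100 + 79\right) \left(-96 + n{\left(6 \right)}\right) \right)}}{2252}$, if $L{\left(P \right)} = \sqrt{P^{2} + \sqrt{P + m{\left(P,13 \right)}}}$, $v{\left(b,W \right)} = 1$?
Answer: $\frac{\sqrt{1038128400 + 2 i \sqrt{64442}}}{4504} \approx 7.1536 + 1.7493 \cdot 10^{-6} i$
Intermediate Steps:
$m{\left(o,Z \right)} = - \frac{1}{2}$ ($m{\left(o,Z \right)} = \left(- \frac{1}{2}\right) 1 = - \frac{1}{2}$)
$L{\left(P \right)} = \sqrt{P^{2} + \sqrt{- \frac{1}{2} + P}}$ ($L{\left(P \right)} = \sqrt{P^{2} + \sqrt{P - \frac{1}{2}}} = \sqrt{P^{2} + \sqrt{- \frac{1}{2} + P}}$)
$\frac{L{\left(\left(100 + 79\right) \left(-96 + n{\left(6 \right)}\right) \right)}}{2252} = \frac{\sqrt{\left(\left(100 + 79\right) \left(-96 + 6\right)\right)^{2} + \sqrt{- \frac{1}{2} + \left(100 + 79\right) \left(-96 + 6\right)}}}{2252} = \sqrt{\left(179 \left(-90\right)\right)^{2} + \sqrt{- \frac{1}{2} + 179 \left(-90\right)}} \frac{1}{2252} = \sqrt{\left(-16110\right)^{2} + \sqrt{- \frac{1}{2} - 16110}} \cdot \frac{1}{2252} = \sqrt{259532100 + \sqrt{- \frac{32221}{2}}} \cdot \frac{1}{2252} = \sqrt{259532100 + \frac{i \sqrt{64442}}{2}} \cdot \frac{1}{2252} = \frac{\sqrt{259532100 + \frac{i \sqrt{64442}}{2}}}{2252}$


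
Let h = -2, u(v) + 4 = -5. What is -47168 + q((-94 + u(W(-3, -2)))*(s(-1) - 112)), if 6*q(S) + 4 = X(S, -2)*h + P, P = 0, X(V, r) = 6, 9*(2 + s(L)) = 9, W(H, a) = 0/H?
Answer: -141512/3 ≈ -47171.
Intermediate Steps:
W(H, a) = 0
u(v) = -9 (u(v) = -4 - 5 = -9)
s(L) = -1 (s(L) = -2 + (⅑)*9 = -2 + 1 = -1)
q(S) = -8/3 (q(S) = -⅔ + (6*(-2) + 0)/6 = -⅔ + (-12 + 0)/6 = -⅔ + (⅙)*(-12) = -⅔ - 2 = -8/3)
-47168 + q((-94 + u(W(-3, -2)))*(s(-1) - 112)) = -47168 - 8/3 = -141512/3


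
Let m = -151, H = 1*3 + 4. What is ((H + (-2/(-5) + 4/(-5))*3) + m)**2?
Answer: 527076/25 ≈ 21083.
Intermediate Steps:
H = 7 (H = 3 + 4 = 7)
((H + (-2/(-5) + 4/(-5))*3) + m)**2 = ((7 + (-2/(-5) + 4/(-5))*3) - 151)**2 = ((7 + (-2*(-1/5) + 4*(-1/5))*3) - 151)**2 = ((7 + (2/5 - 4/5)*3) - 151)**2 = ((7 - 2/5*3) - 151)**2 = ((7 - 6/5) - 151)**2 = (29/5 - 151)**2 = (-726/5)**2 = 527076/25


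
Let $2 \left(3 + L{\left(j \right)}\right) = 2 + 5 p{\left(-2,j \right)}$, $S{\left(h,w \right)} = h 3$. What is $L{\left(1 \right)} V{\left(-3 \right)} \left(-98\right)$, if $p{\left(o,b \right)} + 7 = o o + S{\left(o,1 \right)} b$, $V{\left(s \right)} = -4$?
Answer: $-9604$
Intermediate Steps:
$S{\left(h,w \right)} = 3 h$
$p{\left(o,b \right)} = -7 + o^{2} + 3 b o$ ($p{\left(o,b \right)} = -7 + \left(o o + 3 o b\right) = -7 + \left(o^{2} + 3 b o\right) = -7 + o^{2} + 3 b o$)
$L{\left(j \right)} = - \frac{19}{2} - 15 j$ ($L{\left(j \right)} = -3 + \frac{2 + 5 \left(-7 + \left(-2\right)^{2} + 3 j \left(-2\right)\right)}{2} = -3 + \frac{2 + 5 \left(-7 + 4 - 6 j\right)}{2} = -3 + \frac{2 + 5 \left(-3 - 6 j\right)}{2} = -3 + \frac{2 - \left(15 + 30 j\right)}{2} = -3 + \frac{-13 - 30 j}{2} = -3 - \left(\frac{13}{2} + 15 j\right) = - \frac{19}{2} - 15 j$)
$L{\left(1 \right)} V{\left(-3 \right)} \left(-98\right) = \left(- \frac{19}{2} - 15\right) \left(\left(-4\right) \left(-98\right)\right) = \left(- \frac{19}{2} - 15\right) 392 = \left(- \frac{49}{2}\right) 392 = -9604$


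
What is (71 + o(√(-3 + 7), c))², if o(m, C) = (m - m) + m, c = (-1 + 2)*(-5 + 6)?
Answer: 5329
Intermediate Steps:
c = 1 (c = 1*1 = 1)
o(m, C) = m (o(m, C) = 0 + m = m)
(71 + o(√(-3 + 7), c))² = (71 + √(-3 + 7))² = (71 + √4)² = (71 + 2)² = 73² = 5329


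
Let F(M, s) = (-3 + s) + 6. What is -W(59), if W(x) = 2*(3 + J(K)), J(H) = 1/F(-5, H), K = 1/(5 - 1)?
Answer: -86/13 ≈ -6.6154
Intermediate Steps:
F(M, s) = 3 + s
K = 1/4 ≈ 0.25000
J(H) = 1/(3 + H)
W(x) = 86/13 (W(x) = 2*(3 + 1/(3 + 1/4)) = 2*(3 + 1/(13/4)) = 2*(3 + 4/13) = 2*(43/13) = 86/13)
-W(59) = -1*86/13 = -86/13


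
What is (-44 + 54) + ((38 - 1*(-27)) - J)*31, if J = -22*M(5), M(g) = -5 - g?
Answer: -4795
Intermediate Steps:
J = 220 (J = -22*(-5 - 1*5) = -22*(-5 - 5) = -22*(-10) = 220)
(-44 + 54) + ((38 - 1*(-27)) - J)*31 = (-44 + 54) + ((38 - 1*(-27)) - 1*220)*31 = 10 + ((38 + 27) - 220)*31 = 10 + (65 - 220)*31 = 10 - 155*31 = 10 - 4805 = -4795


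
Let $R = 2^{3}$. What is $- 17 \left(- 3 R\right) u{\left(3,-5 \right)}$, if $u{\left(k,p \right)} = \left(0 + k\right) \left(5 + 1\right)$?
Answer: $7344$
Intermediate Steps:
$u{\left(k,p \right)} = 6 k$ ($u{\left(k,p \right)} = k 6 = 6 k$)
$R = 8$
$- 17 \left(- 3 R\right) u{\left(3,-5 \right)} = - 17 \left(\left(-3\right) 8\right) 6 \cdot 3 = \left(-17\right) \left(-24\right) 18 = 408 \cdot 18 = 7344$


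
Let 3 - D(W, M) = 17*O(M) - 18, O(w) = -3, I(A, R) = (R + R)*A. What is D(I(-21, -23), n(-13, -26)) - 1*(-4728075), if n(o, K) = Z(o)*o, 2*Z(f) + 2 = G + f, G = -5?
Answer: 4728147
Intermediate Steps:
Z(f) = -7/2 + f/2 (Z(f) = -1 + (-5 + f)/2 = -1 + (-5/2 + f/2) = -7/2 + f/2)
I(A, R) = 2*A*R (I(A, R) = (2*R)*A = 2*A*R)
n(o, K) = o*(-7/2 + o/2) (n(o, K) = (-7/2 + o/2)*o = o*(-7/2 + o/2))
D(W, M) = 72 (D(W, M) = 3 - (17*(-3) - 18) = 3 - (-51 - 18) = 3 - 1*(-69) = 3 + 69 = 72)
D(I(-21, -23), n(-13, -26)) - 1*(-4728075) = 72 - 1*(-4728075) = 72 + 4728075 = 4728147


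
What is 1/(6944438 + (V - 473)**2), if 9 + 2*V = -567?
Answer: 1/7523559 ≈ 1.3292e-7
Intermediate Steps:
V = -288 (V = -9/2 + (1/2)*(-567) = -9/2 - 567/2 = -288)
1/(6944438 + (V - 473)**2) = 1/(6944438 + (-288 - 473)**2) = 1/(6944438 + (-761)**2) = 1/(6944438 + 579121) = 1/7523559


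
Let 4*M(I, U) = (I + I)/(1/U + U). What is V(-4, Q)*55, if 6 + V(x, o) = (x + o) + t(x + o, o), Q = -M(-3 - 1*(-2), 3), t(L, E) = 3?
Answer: -1507/4 ≈ -376.75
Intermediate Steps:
M(I, U) = I/(2*(U + 1/U)) (M(I, U) = ((I + I)/(1/U + U))/4 = ((2*I)/(U + 1/U))/4 = (2*I/(U + 1/U))/4 = I/(2*(U + 1/U)))
Q = 3/20 (Q = -(-3 - 1*(-2))*3/(2*(1 + 3²)) = -(-3 + 2)*3/(2*(1 + 9)) = -(-1)*3/(2*10) = -1*(-3/20) = 3/20 ≈ 0.15000)
V(x, o) = -3 + o + x (V(x, o) = -6 + ((x + o) + 3) = -6 + ((o + x) + 3) = -6 + (3 + o + x) = -3 + o + x)
V(-4, Q)*55 = (-3 + 3/20 - 4)*55 = -137/20*55 = -1507/4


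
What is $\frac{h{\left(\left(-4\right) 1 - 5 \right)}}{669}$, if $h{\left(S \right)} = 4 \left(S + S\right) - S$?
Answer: $- \frac{21}{223} \approx -0.09417$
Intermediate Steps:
$h{\left(S \right)} = 7 S$ ($h{\left(S \right)} = 4 \cdot 2 S - S = 8 S - S = 7 S$)
$\frac{h{\left(\left(-4\right) 1 - 5 \right)}}{669} = \frac{7 \left(\left(-4\right) 1 - 5\right)}{669} = 7 \left(-4 - 5\right) \frac{1}{669} = 7 \left(-9\right) \frac{1}{669} = \left(-63\right) \frac{1}{669} = - \frac{21}{223}$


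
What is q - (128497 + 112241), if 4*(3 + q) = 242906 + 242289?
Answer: -477769/4 ≈ -1.1944e+5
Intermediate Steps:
q = 485183/4 (q = -3 + (242906 + 242289)/4 = -3 + (1/4)*485195 = -3 + 485195/4 = 485183/4 ≈ 1.2130e+5)
q - (128497 + 112241) = 485183/4 - (128497 + 112241) = 485183/4 - 1*240738 = 485183/4 - 240738 = -477769/4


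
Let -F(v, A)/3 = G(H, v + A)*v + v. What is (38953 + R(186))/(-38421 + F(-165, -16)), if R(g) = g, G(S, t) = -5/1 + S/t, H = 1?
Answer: -7084159/7313076 ≈ -0.96870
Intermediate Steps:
G(S, t) = -5 + S/t (G(S, t) = -5*1 + S/t = -5 + S/t)
F(v, A) = -3*v - 3*v*(-5 + 1/(A + v)) (F(v, A) = -3*((-5 + 1/(v + A))*v + v) = -3*((-5 + 1/(A + v))*v + v) = -3*(v*(-5 + 1/(A + v)) + v) = -3*(v + v*(-5 + 1/(A + v))) = -3*v - 3*v*(-5 + 1/(A + v)))
(38953 + R(186))/(-38421 + F(-165, -16)) = (38953 + 186)/(-38421 + 3*(-165)*(-1 + 4*(-16) + 4*(-165))/(-16 - 165)) = 39139/(-38421 + 3*(-165)*(-1 - 64 - 660)/(-181)) = 39139/(-38421 + 3*(-165)*(-1/181)*(-725)) = 39139/(-38421 - 358875/181) = 39139/(-7313076/181) = 39139*(-181/7313076) = -7084159/7313076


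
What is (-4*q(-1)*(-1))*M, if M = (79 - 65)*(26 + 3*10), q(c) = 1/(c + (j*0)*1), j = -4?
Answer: -3136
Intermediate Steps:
q(c) = 1/c (q(c) = 1/(c - 4*0*1) = 1/(c + 0*1) = 1/(c + 0) = 1/c)
M = 784 (M = 14*(26 + 30) = 14*56 = 784)
(-4*q(-1)*(-1))*M = (-4/(-1)*(-1))*784 = (-4*(-1)*(-1))*784 = (4*(-1))*784 = -4*784 = -3136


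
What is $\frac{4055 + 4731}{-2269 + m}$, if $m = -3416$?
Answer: $- \frac{8786}{5685} \approx -1.5455$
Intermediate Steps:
$\frac{4055 + 4731}{-2269 + m} = \frac{4055 + 4731}{-2269 - 3416} = \frac{8786}{-5685} = 8786 \left(- \frac{1}{5685}\right) = - \frac{8786}{5685}$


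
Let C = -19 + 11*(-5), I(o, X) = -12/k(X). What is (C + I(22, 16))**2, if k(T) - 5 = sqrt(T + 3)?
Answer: 7132 - 336*sqrt(19) ≈ 5667.4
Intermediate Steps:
k(T) = 5 + sqrt(3 + T) (k(T) = 5 + sqrt(T + 3) = 5 + sqrt(3 + T))
I(o, X) = -12/(5 + sqrt(3 + X))
C = -74 (C = -19 - 55 = -74)
(C + I(22, 16))**2 = (-74 - 12/(5 + sqrt(3 + 16)))**2 = (-74 - 12/(5 + sqrt(19)))**2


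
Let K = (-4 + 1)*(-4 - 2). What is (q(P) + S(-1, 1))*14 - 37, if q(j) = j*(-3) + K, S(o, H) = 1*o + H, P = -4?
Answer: 383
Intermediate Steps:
K = 18 (K = -3*(-6) = 18)
S(o, H) = H + o (S(o, H) = o + H = H + o)
q(j) = 18 - 3*j (q(j) = j*(-3) + 18 = -3*j + 18 = 18 - 3*j)
(q(P) + S(-1, 1))*14 - 37 = ((18 - 3*(-4)) + (1 - 1))*14 - 37 = ((18 + 12) + 0)*14 - 37 = (30 + 0)*14 - 37 = 30*14 - 37 = 420 - 37 = 383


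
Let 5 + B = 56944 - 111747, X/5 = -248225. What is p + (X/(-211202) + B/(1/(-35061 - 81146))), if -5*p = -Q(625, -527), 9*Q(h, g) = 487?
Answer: 60532245600323039/9504090 ≈ 6.3691e+9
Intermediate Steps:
X = -1241125 (X = 5*(-248225) = -1241125)
Q(h, g) = 487/9 (Q(h, g) = (⅑)*487 = 487/9)
B = -54808 (B = -5 + (56944 - 111747) = -5 - 54803 = -54808)
p = 487/45 (p = -(-1)*487/(5*9) = -⅕*(-487/9) = 487/45 ≈ 10.822)
p + (X/(-211202) + B/(1/(-35061 - 81146))) = 487/45 + (-1241125/(-211202) - 54808/(1/(-35061 - 81146))) = 487/45 + (-1241125*(-1/211202) - 54808/(1/(-116207))) = 487/45 + (1241125/211202 - 54808/(-1/116207)) = 487/45 + (1241125/211202 - 54808*(-116207)) = 487/45 + (1241125/211202 + 6369073256) = 487/45 + 1345161011054837/211202 = 60532245600323039/9504090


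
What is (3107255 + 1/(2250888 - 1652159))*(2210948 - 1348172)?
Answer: 1605111644463175296/598729 ≈ 2.6809e+12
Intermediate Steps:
(3107255 + 1/(2250888 - 1652159))*(2210948 - 1348172) = (3107255 + 1/598729)*862776 = (1860403678896/598729)*862776 = 1605111644463175296/598729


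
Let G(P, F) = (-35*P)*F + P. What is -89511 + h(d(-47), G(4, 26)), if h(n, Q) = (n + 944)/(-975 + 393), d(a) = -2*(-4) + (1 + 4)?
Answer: -17365453/194 ≈ -89513.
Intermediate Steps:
d(a) = 13 (d(a) = 8 + 5 = 13)
G(P, F) = P - 35*F*P (G(P, F) = -35*F*P + P = P - 35*F*P)
h(n, Q) = -472/291 - n/582 (h(n, Q) = (944 + n)/(-582) = (944 + n)*(-1/582) = -472/291 - n/582)
-89511 + h(d(-47), G(4, 26)) = -89511 + (-472/291 - 1/582*13) = -89511 + (-472/291 - 13/582) = -89511 - 319/194 = -17365453/194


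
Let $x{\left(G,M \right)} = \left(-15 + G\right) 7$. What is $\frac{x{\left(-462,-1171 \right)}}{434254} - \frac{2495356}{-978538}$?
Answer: $\frac{540175493021}{212467020326} \approx 2.5424$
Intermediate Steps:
$x{\left(G,M \right)} = -105 + 7 G$
$\frac{x{\left(-462,-1171 \right)}}{434254} - \frac{2495356}{-978538} = \frac{-105 + 7 \left(-462\right)}{434254} - \frac{2495356}{-978538} = \left(-105 - 3234\right) \frac{1}{434254} - - \frac{1247678}{489269} = \left(-3339\right) \frac{1}{434254} + \frac{1247678}{489269} = - \frac{3339}{434254} + \frac{1247678}{489269} = \frac{540175493021}{212467020326}$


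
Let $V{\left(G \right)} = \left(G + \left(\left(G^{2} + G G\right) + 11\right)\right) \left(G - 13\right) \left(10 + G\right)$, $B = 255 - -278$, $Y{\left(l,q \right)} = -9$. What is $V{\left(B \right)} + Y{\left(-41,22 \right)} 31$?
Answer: $160584343641$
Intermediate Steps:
$B = 533$ ($B = 255 + 278 = 533$)
$V{\left(G \right)} = \left(-13 + G\right) \left(10 + G\right) \left(11 + G + 2 G^{2}\right)$ ($V{\left(G \right)} = \left(G + \left(\left(G^{2} + G^{2}\right) + 11\right)\right) \left(-13 + G\right) \left(10 + G\right) = \left(G + \left(2 G^{2} + 11\right)\right) \left(-13 + G\right) \left(10 + G\right) = \left(G + \left(11 + 2 G^{2}\right)\right) \left(-13 + G\right) \left(10 + G\right) = \left(11 + G + 2 G^{2}\right) \left(-13 + G\right) \left(10 + G\right) = \left(-13 + G\right) \left(11 + G + 2 G^{2}\right) \left(10 + G\right) = \left(-13 + G\right) \left(10 + G\right) \left(11 + G + 2 G^{2}\right)$)
$V{\left(B \right)} + Y{\left(-41,22 \right)} 31 = \left(-1430 - 252 \cdot 533^{2} - 86879 - 5 \cdot 533^{3} + 2 \cdot 533^{4}\right) - 279 = \left(-1430 - 71590428 - 86879 - 757097185 + 2 \cdot 80706559921\right) - 279 = \left(-1430 - 71590428 - 86879 - 757097185 + 161413119842\right) - 279 = 160584343920 - 279 = 160584343641$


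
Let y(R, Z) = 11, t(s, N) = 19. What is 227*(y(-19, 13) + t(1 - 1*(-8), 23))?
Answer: 6810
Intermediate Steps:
227*(y(-19, 13) + t(1 - 1*(-8), 23)) = 227*(11 + 19) = 227*30 = 6810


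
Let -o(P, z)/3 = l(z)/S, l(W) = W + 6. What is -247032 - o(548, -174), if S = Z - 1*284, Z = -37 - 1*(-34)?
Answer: -10128240/41 ≈ -2.4703e+5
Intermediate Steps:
Z = -3 (Z = -37 + 34 = -3)
l(W) = 6 + W
S = -287 (S = -3 - 1*284 = -3 - 284 = -287)
o(P, z) = 18/287 + 3*z/287 (o(P, z) = -3*(6 + z)/(-287) = -3*(6 + z)*(-1)/287 = -3*(-6/287 - z/287) = 18/287 + 3*z/287)
-247032 - o(548, -174) = -247032 - (18/287 + (3/287)*(-174)) = -247032 - (18/287 - 522/287) = -247032 - 1*(-72/41) = -247032 + 72/41 = -10128240/41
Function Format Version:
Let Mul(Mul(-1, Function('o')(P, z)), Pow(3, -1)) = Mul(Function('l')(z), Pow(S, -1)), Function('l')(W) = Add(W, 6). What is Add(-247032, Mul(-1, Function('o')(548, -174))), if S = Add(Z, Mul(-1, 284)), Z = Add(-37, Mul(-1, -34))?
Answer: Rational(-10128240, 41) ≈ -2.4703e+5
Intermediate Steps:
Z = -3 (Z = Add(-37, 34) = -3)
Function('l')(W) = Add(6, W)
S = -287 (S = Add(-3, Mul(-1, 284)) = Add(-3, -284) = -287)
Function('o')(P, z) = Add(Rational(18, 287), Mul(Rational(3, 287), z)) (Function('o')(P, z) = Mul(-3, Mul(Add(6, z), Pow(-287, -1))) = Mul(-3, Mul(Add(6, z), Rational(-1, 287))) = Mul(-3, Add(Rational(-6, 287), Mul(Rational(-1, 287), z))) = Add(Rational(18, 287), Mul(Rational(3, 287), z)))
Add(-247032, Mul(-1, Function('o')(548, -174))) = Add(-247032, Mul(-1, Add(Rational(18, 287), Mul(Rational(3, 287), -174)))) = Add(-247032, Mul(-1, Add(Rational(18, 287), Rational(-522, 287)))) = Add(-247032, Mul(-1, Rational(-72, 41))) = Add(-247032, Rational(72, 41)) = Rational(-10128240, 41)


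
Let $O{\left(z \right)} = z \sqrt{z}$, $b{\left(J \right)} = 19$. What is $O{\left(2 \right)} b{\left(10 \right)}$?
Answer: $38 \sqrt{2} \approx 53.74$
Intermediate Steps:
$O{\left(z \right)} = z^{\frac{3}{2}}$
$O{\left(2 \right)} b{\left(10 \right)} = 2^{\frac{3}{2}} \cdot 19 = 2 \sqrt{2} \cdot 19 = 38 \sqrt{2}$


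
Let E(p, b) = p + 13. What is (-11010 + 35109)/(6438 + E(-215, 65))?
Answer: 24099/6236 ≈ 3.8645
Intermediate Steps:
E(p, b) = 13 + p
(-11010 + 35109)/(6438 + E(-215, 65)) = (-11010 + 35109)/(6438 + (13 - 215)) = 24099/(6438 - 202) = 24099/6236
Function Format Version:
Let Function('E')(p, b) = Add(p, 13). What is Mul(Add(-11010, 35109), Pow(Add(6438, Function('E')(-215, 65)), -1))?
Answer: Rational(24099, 6236) ≈ 3.8645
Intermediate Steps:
Function('E')(p, b) = Add(13, p)
Mul(Add(-11010, 35109), Pow(Add(6438, Function('E')(-215, 65)), -1)) = Mul(Add(-11010, 35109), Pow(Add(6438, Add(13, -215)), -1)) = Mul(24099, Pow(Add(6438, -202), -1)) = Mul(24099, Pow(6236, -1)) = Mul(24099, Rational(1, 6236)) = Rational(24099, 6236)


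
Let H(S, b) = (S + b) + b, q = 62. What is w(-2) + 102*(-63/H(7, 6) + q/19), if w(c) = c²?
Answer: -26/19 ≈ -1.3684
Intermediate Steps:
H(S, b) = S + 2*b
w(-2) + 102*(-63/H(7, 6) + q/19) = (-2)² + 102*(-63/(7 + 2*6) + 62/19) = 4 + 102*(-63/(7 + 12) + 62*(1/19)) = 4 + 102*(-63/19 + 62/19) = 4 + 102*(-1/19) = 4 - 102/19 = -26/19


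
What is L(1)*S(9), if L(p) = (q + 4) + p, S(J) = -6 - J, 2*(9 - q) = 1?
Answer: -405/2 ≈ -202.50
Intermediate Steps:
q = 17/2 (q = 9 - 1/2*1 = 9 - 1/2 = 17/2 ≈ 8.5000)
L(p) = 25/2 + p (L(p) = (17/2 + 4) + p = 25/2 + p)
L(1)*S(9) = (25/2 + 1)*(-6 - 1*9) = 27*(-6 - 9)/2 = (27/2)*(-15) = -405/2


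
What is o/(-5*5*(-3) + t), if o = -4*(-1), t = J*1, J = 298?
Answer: 4/373 ≈ 0.010724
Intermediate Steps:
t = 298 (t = 298*1 = 298)
o = 4
o/(-5*5*(-3) + t) = 4/(-5*5*(-3) + 298) = 4/(-25*(-3) + 298) = 4/(75 + 298) = 4/373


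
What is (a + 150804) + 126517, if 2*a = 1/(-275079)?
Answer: 152570366717/550158 ≈ 2.7732e+5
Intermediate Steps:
a = -1/550158 (a = (½)/(-275079) = (½)*(-1/275079) = -1/550158 ≈ -1.8177e-6)
(a + 150804) + 126517 = (-1/550158 + 150804) + 126517 = 82966027031/550158 + 126517 = 152570366717/550158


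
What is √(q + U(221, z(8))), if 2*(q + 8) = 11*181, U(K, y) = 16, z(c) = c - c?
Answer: 3*√446/2 ≈ 31.678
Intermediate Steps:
z(c) = 0
q = 1975/2 (q = -8 + (11*181)/2 = -8 + (½)*1991 = -8 + 1991/2 = 1975/2 ≈ 987.50)
√(q + U(221, z(8))) = √(1975/2 + 16) = √(2007/2) = 3*√446/2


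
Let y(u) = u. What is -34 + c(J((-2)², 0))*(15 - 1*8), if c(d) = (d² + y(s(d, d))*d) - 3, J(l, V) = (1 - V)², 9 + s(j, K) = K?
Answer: -104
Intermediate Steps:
s(j, K) = -9 + K
c(d) = -3 + d² + d*(-9 + d) (c(d) = (d² + (-9 + d)*d) - 3 = (d² + d*(-9 + d)) - 3 = -3 + d² + d*(-9 + d))
-34 + c(J((-2)², 0))*(15 - 1*8) = -34 + (-3 + ((-1 + 0)²)² + (-1 + 0)²*(-9 + (-1 + 0)²))*(15 - 1*8) = -34 + (-3 + ((-1)²)² + (-1)²*(-9 + (-1)²))*(15 - 8) = -34 + (-3 + 1² + 1*(-9 + 1))*7 = -34 + (-3 + 1 + 1*(-8))*7 = -34 + (-3 + 1 - 8)*7 = -34 - 10*7 = -34 - 70 = -104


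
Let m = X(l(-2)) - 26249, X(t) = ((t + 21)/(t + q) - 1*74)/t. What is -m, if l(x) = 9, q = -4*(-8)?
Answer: 9688885/369 ≈ 26257.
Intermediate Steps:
q = 32
X(t) = (-74 + (21 + t)/(32 + t))/t (X(t) = ((t + 21)/(t + 32) - 1*74)/t = ((21 + t)/(32 + t) - 74)/t = (-74 + (21 + t)/(32 + t))/t)
m = -9688885/369 (m = (-2347 - 73*9)/(9*(32 + 9)) - 26249 = (⅑)*(-2347 - 657)/41 - 26249 = (⅑)*(1/41)*(-3004) - 26249 = -3004/369 - 26249 = -9688885/369 ≈ -26257.)
-m = -1*(-9688885/369) = 9688885/369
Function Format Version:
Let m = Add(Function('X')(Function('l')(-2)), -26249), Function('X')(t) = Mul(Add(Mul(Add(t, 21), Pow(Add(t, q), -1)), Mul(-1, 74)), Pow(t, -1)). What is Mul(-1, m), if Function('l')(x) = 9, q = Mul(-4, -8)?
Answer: Rational(9688885, 369) ≈ 26257.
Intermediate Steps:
q = 32
Function('X')(t) = Mul(Pow(t, -1), Add(-74, Mul(Pow(Add(32, t), -1), Add(21, t)))) (Function('X')(t) = Mul(Add(Mul(Add(t, 21), Pow(Add(t, 32), -1)), Mul(-1, 74)), Pow(t, -1)) = Mul(Add(Mul(Add(21, t), Pow(Add(32, t), -1)), -74), Pow(t, -1)) = Mul(Add(Mul(Pow(Add(32, t), -1), Add(21, t)), -74), Pow(t, -1)) = Mul(Add(-74, Mul(Pow(Add(32, t), -1), Add(21, t))), Pow(t, -1)) = Mul(Pow(t, -1), Add(-74, Mul(Pow(Add(32, t), -1), Add(21, t)))))
m = Rational(-9688885, 369) (m = Add(Mul(Pow(9, -1), Pow(Add(32, 9), -1), Add(-2347, Mul(-73, 9))), -26249) = Add(Mul(Rational(1, 9), Pow(41, -1), Add(-2347, -657)), -26249) = Add(Mul(Rational(1, 9), Rational(1, 41), -3004), -26249) = Add(Rational(-3004, 369), -26249) = Rational(-9688885, 369) ≈ -26257.)
Mul(-1, m) = Mul(-1, Rational(-9688885, 369)) = Rational(9688885, 369)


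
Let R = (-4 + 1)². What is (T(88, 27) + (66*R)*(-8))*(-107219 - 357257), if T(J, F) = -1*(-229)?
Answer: 2100824948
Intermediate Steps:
T(J, F) = 229
R = 9 (R = (-3)² = 9)
(T(88, 27) + (66*R)*(-8))*(-107219 - 357257) = (229 + (66*9)*(-8))*(-107219 - 357257) = (229 + 594*(-8))*(-464476) = (229 - 4752)*(-464476) = -4523*(-464476) = 2100824948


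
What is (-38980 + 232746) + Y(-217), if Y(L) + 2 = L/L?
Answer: 193765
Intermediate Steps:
Y(L) = -1 (Y(L) = -2 + L/L = -2 + 1 = -1)
(-38980 + 232746) + Y(-217) = (-38980 + 232746) - 1 = 193766 - 1 = 193765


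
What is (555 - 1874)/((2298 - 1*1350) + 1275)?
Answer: -1319/2223 ≈ -0.59334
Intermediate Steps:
(555 - 1874)/((2298 - 1*1350) + 1275) = -1319/((2298 - 1350) + 1275) = -1319/(948 + 1275) = -1319/2223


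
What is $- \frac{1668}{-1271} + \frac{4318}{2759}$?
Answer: $\frac{325490}{113119} \approx 2.8774$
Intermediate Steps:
$- \frac{1668}{-1271} + \frac{4318}{2759} = \left(-1668\right) \left(- \frac{1}{1271}\right) + 4318 \cdot \frac{1}{2759} = \frac{1668}{1271} + \frac{4318}{2759} = \frac{325490}{113119}$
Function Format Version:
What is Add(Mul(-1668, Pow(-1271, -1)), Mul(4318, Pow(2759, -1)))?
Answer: Rational(325490, 113119) ≈ 2.8774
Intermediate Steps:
Add(Mul(-1668, Pow(-1271, -1)), Mul(4318, Pow(2759, -1))) = Add(Mul(-1668, Rational(-1, 1271)), Mul(4318, Rational(1, 2759))) = Add(Rational(1668, 1271), Rational(4318, 2759)) = Rational(325490, 113119)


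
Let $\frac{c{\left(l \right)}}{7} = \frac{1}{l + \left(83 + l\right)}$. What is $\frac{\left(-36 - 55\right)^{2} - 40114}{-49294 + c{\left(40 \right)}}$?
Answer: $\frac{1729593}{2678305} \approx 0.64578$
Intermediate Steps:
$c{\left(l \right)} = \frac{7}{83 + 2 l}$ ($c{\left(l \right)} = \frac{7}{l + \left(83 + l\right)} = \frac{7}{83 + 2 l}$)
$\frac{\left(-36 - 55\right)^{2} - 40114}{-49294 + c{\left(40 \right)}} = \frac{\left(-36 - 55\right)^{2} - 40114}{-49294 + \frac{7}{83 + 2 \cdot 40}} = \frac{\left(-91\right)^{2} - 40114}{-49294 + \frac{7}{83 + 80}} = \frac{8281 - 40114}{-49294 + \frac{7}{163}} = - \frac{31833}{-49294 + 7 \cdot \frac{1}{163}} = - \frac{31833}{-49294 + \frac{7}{163}} = - \frac{31833}{- \frac{8034915}{163}} = \left(-31833\right) \left(- \frac{163}{8034915}\right) = \frac{1729593}{2678305}$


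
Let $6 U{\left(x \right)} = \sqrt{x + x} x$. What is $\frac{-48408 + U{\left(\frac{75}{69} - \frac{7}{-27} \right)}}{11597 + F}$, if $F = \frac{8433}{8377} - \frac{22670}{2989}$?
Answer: $- \frac{50503366501}{12092119912} + \frac{5233120277 \sqrt{28842}}{27979303289901552} \approx -4.1765$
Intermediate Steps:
$F = - \frac{164700353}{25038853}$ ($F = 8433 \cdot \frac{1}{8377} - \frac{22670}{2989} = \frac{8433}{8377} - \frac{22670}{2989} = - \frac{164700353}{25038853} \approx -6.5778$)
$U{\left(x \right)} = \frac{\sqrt{2} x^{\frac{3}{2}}}{6}$ ($U{\left(x \right)} = \frac{\sqrt{x + x} x}{6} = \frac{\sqrt{2 x} x}{6} = \frac{\sqrt{2} \sqrt{x} x}{6} = \frac{\sqrt{2} x^{\frac{3}{2}}}{6}$)
$\frac{-48408 + U{\left(\frac{75}{69} - \frac{7}{-27} \right)}}{11597 + F} = \frac{-48408 + \frac{\sqrt{2} \left(\frac{75}{69} - \frac{7}{-27}\right)^{\frac{3}{2}}}{6}}{11597 - \frac{164700353}{25038853}} = \frac{-48408 + \frac{\sqrt{2} \left(75 \cdot \frac{1}{69} - - \frac{7}{27}\right)^{\frac{3}{2}}}{6}}{\frac{290210877888}{25038853}} = \left(-48408 + \frac{\sqrt{2} \left(\frac{25}{23} + \frac{7}{27}\right)^{\frac{3}{2}}}{6}\right) \frac{25038853}{290210877888} = \left(-48408 + \frac{\sqrt{2} \left(\frac{836}{621}\right)^{\frac{3}{2}}}{6}\right) \frac{25038853}{290210877888} = \left(-48408 + \frac{\sqrt{2} \frac{1672 \sqrt{14421}}{128547}}{6}\right) \frac{25038853}{290210877888} = \left(-48408 + \frac{836 \sqrt{28842}}{385641}\right) \frac{25038853}{290210877888} = - \frac{50503366501}{12092119912} + \frac{5233120277 \sqrt{28842}}{27979303289901552}$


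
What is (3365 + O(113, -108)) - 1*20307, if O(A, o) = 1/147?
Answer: -2490473/147 ≈ -16942.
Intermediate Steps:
O(A, o) = 1/147
(3365 + O(113, -108)) - 1*20307 = (3365 + 1/147) - 1*20307 = 494656/147 - 20307 = -2490473/147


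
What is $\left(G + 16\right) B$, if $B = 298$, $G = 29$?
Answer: $13410$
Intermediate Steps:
$\left(G + 16\right) B = \left(29 + 16\right) 298 = 45 \cdot 298 = 13410$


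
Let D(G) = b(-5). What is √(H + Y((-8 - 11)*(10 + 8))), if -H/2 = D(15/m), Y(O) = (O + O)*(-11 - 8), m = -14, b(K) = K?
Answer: √13006 ≈ 114.04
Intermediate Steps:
D(G) = -5
Y(O) = -38*O (Y(O) = (2*O)*(-19) = -38*O)
H = 10 (H = -2*(-5) = 10)
√(H + Y((-8 - 11)*(10 + 8))) = √(10 - 38*(-8 - 11)*(10 + 8)) = √(10 - (-722)*18) = √(10 - 38*(-342)) = √(10 + 12996) = √13006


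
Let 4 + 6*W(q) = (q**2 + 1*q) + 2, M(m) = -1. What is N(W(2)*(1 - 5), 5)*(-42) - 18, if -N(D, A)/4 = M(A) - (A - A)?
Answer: -186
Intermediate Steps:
W(q) = -1/3 + q/6 + q**2/6 (W(q) = -2/3 + ((q**2 + 1*q) + 2)/6 = -2/3 + ((q**2 + q) + 2)/6 = -2/3 + ((q + q**2) + 2)/6 = -2/3 + (2 + q + q**2)/6 = -2/3 + (1/3 + q/6 + q**2/6) = -1/3 + q/6 + q**2/6)
N(D, A) = 4 (N(D, A) = -4*(-1 - (A - A)) = -4*(-1 - 1*0) = -4*(-1 + 0) = -4*(-1) = 4)
N(W(2)*(1 - 5), 5)*(-42) - 18 = 4*(-42) - 18 = -168 - 18 = -186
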